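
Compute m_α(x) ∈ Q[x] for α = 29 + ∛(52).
m_α(x) = x^3 - 87x^2 + 2523x - 24441

Set β = α - 29 = ∛(52), so β^3 = 52. Then (α - 29)^3 - 52 = 0, i.e. α is a root of g(x) = (x - 29)^3 - 52 = x^3 - 87x^2 + 2523x - 24441. Since g(x) = h(x - 29) where h(x) = x^3 - 52, and h is irreducible over Q (because 52 is not a perfect cube, so h has no rational root, and a monic cubic with no rational root is irreducible), g is also irreducible (irreducibility is preserved under the substitution x → x - 29). Hence m_α(x) = x^3 - 87x^2 + 2523x - 24441.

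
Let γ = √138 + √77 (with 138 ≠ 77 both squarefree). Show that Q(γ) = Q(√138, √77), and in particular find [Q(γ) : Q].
[Q(γ) : Q] = 4 (equivalently, Q(γ) = Q(√138, √77))

Obviously Q(γ) ⊆ Q(√138, √77), and [Q(√138, √77):Q] = 4 (since 138, 77 are distinct squarefree integers > 1 with 10626 not a perfect square). To show equality we compute the minimal polynomial of γ. From γ = √138 + √77: γ^2 = 138 + 2√(10626) + 77 = 215 + 2√(10626), so γ^2 - 215 = 2√(10626); squaring, (γ^2 - 215)^2 = 4·10626, i.e. γ^4 - 430γ^2 + 46225 - 42504 = 0, i.e. γ^4 - 430γ^2 + 3721 = 0. So γ is a root of x^4 - 430x^2 + 3721. This polynomial is irreducible over Q: it has no rational root (each ±√138 ± √77 is irrational), and any factorization into two quadratics over Q would force √(10626) ∈ Q (pairing opposite roots) or √138, √77 ∈ Q (other pairings), all impossible. Hence [Q(γ):Q] = 4 = [Q(√138, √77):Q], so Q(γ) = Q(√138, √77).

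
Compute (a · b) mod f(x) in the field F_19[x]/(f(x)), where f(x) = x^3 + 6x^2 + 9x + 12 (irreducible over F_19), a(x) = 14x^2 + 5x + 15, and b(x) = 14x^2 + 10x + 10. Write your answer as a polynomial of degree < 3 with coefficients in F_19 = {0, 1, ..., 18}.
a · b ≡ 5x^2 + 6x (mod f(x))

Multiply in F_19[x]: a(x)·b(x) = (14x^2 + 5x + 15)·(14x^2 + 10x + 10) = 6x^4 + x^3 + x^2 + 10x + 17. This has degree ≥ 3, so divide by f(x) over F_19: 6x^4 + x^3 + x^2 + 10x + 17 = (6x + 3)·(x^3 + 6x^2 + 9x + 12) + (5x^2 + 6x). Hence a·b ≡ 5x^2 + 6x (mod f). (F_19[x]/(f) is a field with 19^3 = 6859 elements since f is irreducible of degree 3.)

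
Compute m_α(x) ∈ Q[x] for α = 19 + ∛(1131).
m_α(x) = x^3 - 57x^2 + 1083x - 7990

Set β = α - 19 = ∛(1131), so β^3 = 1131. Then (α - 19)^3 - 1131 = 0, i.e. α is a root of g(x) = (x - 19)^3 - 1131 = x^3 - 57x^2 + 1083x - 7990. Since g(x) = h(x - 19) where h(x) = x^3 - 1131, and h is irreducible over Q (because 1131 is not a perfect cube, so h has no rational root, and a monic cubic with no rational root is irreducible), g is also irreducible (irreducibility is preserved under the substitution x → x - 19). Hence m_α(x) = x^3 - 57x^2 + 1083x - 7990.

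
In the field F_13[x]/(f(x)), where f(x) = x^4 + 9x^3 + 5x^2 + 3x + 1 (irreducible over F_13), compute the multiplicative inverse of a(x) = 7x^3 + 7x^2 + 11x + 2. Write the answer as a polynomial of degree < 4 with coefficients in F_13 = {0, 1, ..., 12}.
a(x)^(-1) ≡ 9x^3 + 8x^2 + 6x + 1 (mod f(x))

Since f is irreducible over F_13, F_13[x]/(f) is a field and a(x) ≠ 0 has an inverse. Apply the extended Euclidean algorithm to f(x) and a(x) in F_13[x]: f(x) = (2x + 3)·a(x) + (x^2 + 5x + 8);  a(x) = (7x + 11)·(x^2 + 5x + 8) + (4x + 5);  (x^2 + 5x + 8) = (10x + 5)·(4x + 5) + (9). The last nonzero remainder is the constant 9 = gcd(f, a) in F_13. Back-substituting through the division chain expresses 9 = s(x)·a(x) + t(x)·f(x) with s(x) ≡ 3x^3 + 7x^2 + 2x + 9 (mod f), so (3x^3 + 7x^2 + 2x + 9)·a(x) ≡ 9 (mod f). Multiplying by 9^(-1) ≡ 3 in F_13 gives a(x)^(-1) ≡ 3·(3x^3 + 7x^2 + 2x + 9) ≡ 9x^3 + 8x^2 + 6x + 1 (mod f). Check: (7x^3 + 7x^2 + 11x + 2)·(9x^3 + 8x^2 + 6x + 1) = 11x^6 + 2x^5 + 2x^4 + 12x^3 + 11x^2 + 10x + 2 ≡ 1 (mod x^4 + 9x^3 + 5x^2 + 3x + 1).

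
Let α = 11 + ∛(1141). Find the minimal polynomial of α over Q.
m_α(x) = x^3 - 33x^2 + 363x - 2472

Set β = α - 11 = ∛(1141), so β^3 = 1141. Then (α - 11)^3 - 1141 = 0, i.e. α is a root of g(x) = (x - 11)^3 - 1141 = x^3 - 33x^2 + 363x - 2472. Since g(x) = h(x - 11) where h(x) = x^3 - 1141, and h is irreducible over Q (because 1141 is not a perfect cube, so h has no rational root, and a monic cubic with no rational root is irreducible), g is also irreducible (irreducibility is preserved under the substitution x → x - 11). Hence m_α(x) = x^3 - 33x^2 + 363x - 2472.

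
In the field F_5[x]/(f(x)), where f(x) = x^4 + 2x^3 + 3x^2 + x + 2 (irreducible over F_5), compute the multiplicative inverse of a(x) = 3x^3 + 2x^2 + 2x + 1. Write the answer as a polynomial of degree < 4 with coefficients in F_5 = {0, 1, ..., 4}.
a(x)^(-1) ≡ x^3 + x^2 + 4x + 4 (mod f(x))

Since f is irreducible over F_5, F_5[x]/(f) is a field and a(x) ≠ 0 has an inverse. Apply the extended Euclidean algorithm to f(x) and a(x) in F_5[x]: f(x) = (2x + 1)·a(x) + (2x^2 + 2x + 1);  a(x) = (4x + 2)·(2x^2 + 2x + 1) + (4x + 4);  (2x^2 + 2x + 1) = (3x)·(4x + 4) + (1). The last nonzero remainder is the constant 1 = gcd(f, a) in F_5. Back-substituting through the division chain expresses 1 = s(x)·a(x) + t(x)·f(x) with s(x) ≡ x^3 + x^2 + 4x + 4 (mod f), so a(x)^(-1) ≡ s(x) = x^3 + x^2 + 4x + 4 (mod f). Check: (3x^3 + 2x^2 + 2x + 1)·(x^3 + x^2 + 4x + 4) = 3x^6 + x^4 + 3x^3 + 2x^2 + 2x + 4 ≡ 1 (mod x^4 + 2x^3 + 3x^2 + x + 2).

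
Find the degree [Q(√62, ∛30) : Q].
[Q(√62, ∛30) : Q] = 6

Let L = Q(√62, ∛30). Since Q(√62) ⊂ L and [Q(√62):Q] = 2, the tower law gives 2 | [L:Q]. Likewise Q(∛30) ⊂ L with [Q(∛30):Q] = 3 (because 30 is not a perfect cube), so 3 | [L:Q]. As gcd(2,3) = 1, [L:Q] is divisible by 6. Conversely L is generated over Q by √62 and ∛30, so [L:Q] ≤ 2·3 = 6. Therefore [Q(√62, ∛30) : Q] = 6.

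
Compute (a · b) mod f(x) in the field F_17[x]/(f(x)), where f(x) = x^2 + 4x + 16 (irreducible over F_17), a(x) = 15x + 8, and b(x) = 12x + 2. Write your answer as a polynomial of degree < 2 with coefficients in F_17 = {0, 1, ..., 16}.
a · b ≡ x + 9 (mod f(x))

Multiply in F_17[x]: a(x)·b(x) = (15x + 8)·(12x + 2) = 10x^2 + 7x + 16. This has degree ≥ 2, so divide by f(x) over F_17: 10x^2 + 7x + 16 = (10)·(x^2 + 4x + 16) + (x + 9). Hence a·b ≡ x + 9 (mod f). (F_17[x]/(f) is a field with 17^2 = 289 elements since f is irreducible of degree 2.)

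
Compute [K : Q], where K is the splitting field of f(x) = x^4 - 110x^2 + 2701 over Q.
[K : Q] = 4

Solving the quadratic in x^2: x^2 = (110 ± √(110^2 - 4·2701))/2 = (110 ± √1296)/2 = (110 ± 36)/2, giving x^2 = 37 or x^2 = 73. So f(x) = (x^2 - 37)(x^2 - 73) and the roots of f are ±√37, ±√73. Hence the splitting field is K = Q(√37, √73). Since 37 and 73 are distinct squarefree integers > 1, their product 2701 is not a perfect square, so √73 ∉ Q(√37). By the tower law [K:Q] = [Q(√37,√73):Q(√37)] · [Q(√37):Q] = 2 · 2 = 4.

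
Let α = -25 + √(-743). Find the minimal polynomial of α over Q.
m_α(x) = x^2 + 50x + 1368

From α + 25 = √(-743), squaring gives (α + 25)^2 = -743, i.e. α^2 + 50α + 625 = -743, so α^2 + 50α + 1368 = 0. The discriminant of x^2 + 50x + 1368 is (50)^2 - 4·(1368) = 2500 - 5472 = -2972, and 4·(-743) is not a perfect square in Q since -743 is squarefree and ≠ 1. Hence x^2 + 50x + 1368 is irreducible over Q and is the minimal polynomial of α.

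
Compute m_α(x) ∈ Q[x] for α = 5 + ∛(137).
m_α(x) = x^3 - 15x^2 + 75x - 262

Set β = α - 5 = ∛(137), so β^3 = 137. Then (α - 5)^3 - 137 = 0, i.e. α is a root of g(x) = (x - 5)^3 - 137 = x^3 - 15x^2 + 75x - 262. Since g(x) = h(x - 5) where h(x) = x^3 - 137, and h is irreducible over Q (because 137 is not a perfect cube, so h has no rational root, and a monic cubic with no rational root is irreducible), g is also irreducible (irreducibility is preserved under the substitution x → x - 5). Hence m_α(x) = x^3 - 15x^2 + 75x - 262.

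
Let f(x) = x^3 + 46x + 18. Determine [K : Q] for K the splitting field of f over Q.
[K : Q] = 6

By the rational root test, any rational root of the monic integer polynomial f(x) = x^3 + 46x + 18 must be an integer dividing the constant term 18, i.e. one of ±{1, 2, 3, 6, 9, 18}. Evaluating: f(1) = 65, f(-1) = -29, f(2) = 118, f(-2) = -82, f(3) = 183, f(-3) = -147, f(6) = 510, f(-6) = -474, f(9) = 1161, f(-9) = -1125, f(18) = 6678, f(-18) = -6642; none is 0, so f has no rational root and is therefore irreducible over Q (a cubic with no linear factor over a field is irreducible). For an irreducible cubic, the Galois group is A_3 or S_3 according as the discriminant disc(f) = -4a^3 - 27b^2 = -4·(46)^3 - 27·(18)^2 = -398092 is or is not a square in Q. Here disc(f) = -398092 is not a perfect square in Q, so the Galois group of f over Q is not contained in A_3 and must be all of S_3. The splitting field has degree |S_3| = 6 over Q, so [K : Q] = 6.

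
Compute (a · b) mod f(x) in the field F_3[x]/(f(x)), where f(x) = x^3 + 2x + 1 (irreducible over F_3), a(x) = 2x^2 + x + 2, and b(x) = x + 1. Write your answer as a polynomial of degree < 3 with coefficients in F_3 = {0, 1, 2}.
a · b ≡ 2x (mod f(x))

Multiply in F_3[x]: a(x)·b(x) = (2x^2 + x + 2)·(x + 1) = 2x^3 + 2. This has degree ≥ 3, so divide by f(x) over F_3: 2x^3 + 2 = (2)·(x^3 + 2x + 1) + (2x). Hence a·b ≡ 2x (mod f). (F_3[x]/(f) is a field with 3^3 = 27 elements since f is irreducible of degree 3.)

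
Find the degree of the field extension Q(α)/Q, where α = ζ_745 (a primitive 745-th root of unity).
[Q(α):Q] = 592

The minimal polynomial of ζ_745 over Q is the 745-th cyclotomic polynomial Φ_745(x), which is irreducible over Q and has degree φ(745) = 592. Hence [Q(α):Q] = φ(745) = 592.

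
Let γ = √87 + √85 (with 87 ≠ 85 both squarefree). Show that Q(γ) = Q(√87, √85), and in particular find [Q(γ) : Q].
[Q(γ) : Q] = 4 (equivalently, Q(γ) = Q(√87, √85))

Obviously Q(γ) ⊆ Q(√87, √85), and [Q(√87, √85):Q] = 4 (since 87, 85 are distinct squarefree integers > 1 with 7395 not a perfect square). To show equality we compute the minimal polynomial of γ. From γ = √87 + √85: γ^2 = 87 + 2√(7395) + 85 = 172 + 2√(7395), so γ^2 - 172 = 2√(7395); squaring, (γ^2 - 172)^2 = 4·7395, i.e. γ^4 - 344γ^2 + 29584 - 29580 = 0, i.e. γ^4 - 344γ^2 + 4 = 0. So γ is a root of x^4 - 344x^2 + 4. This polynomial is irreducible over Q: it has no rational root (each ±√87 ± √85 is irrational), and any factorization into two quadratics over Q would force √(7395) ∈ Q (pairing opposite roots) or √87, √85 ∈ Q (other pairings), all impossible. Hence [Q(γ):Q] = 4 = [Q(√87, √85):Q], so Q(γ) = Q(√87, √85).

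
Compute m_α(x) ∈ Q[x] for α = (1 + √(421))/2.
m_α(x) = x^2 - x - 105

From 2α - 1 = √(421), squaring gives (2α - 1)^2 = 421, i.e. 4α^2 - 4α + 1 = 421, so α^2 - α + (1 - 421)/4 = 0. Since 421 ≡ 1 (mod 4), (1 - 421)/4 = -105 ∈ Z. The polynomial x^2 - x - 105 has discriminant 1 - 4·(-105) = 421, which is not a perfect square in Q (d = 421 is squarefree and ≠ 1), so x^2 - x - 105 is irreducible over Q. It is the minimal polynomial of α.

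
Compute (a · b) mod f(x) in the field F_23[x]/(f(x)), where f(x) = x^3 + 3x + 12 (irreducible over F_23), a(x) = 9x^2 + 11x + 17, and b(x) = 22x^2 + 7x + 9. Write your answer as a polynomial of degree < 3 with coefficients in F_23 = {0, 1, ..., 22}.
a · b ≡ 7x^2 + 9x + 12 (mod f(x))

Multiply in F_23[x]: a(x)·b(x) = (9x^2 + 11x + 17)·(22x^2 + 7x + 9) = 14x^4 + 6x^3 + 3x^2 + 11x + 15. This has degree ≥ 3, so divide by f(x) over F_23: 14x^4 + 6x^3 + 3x^2 + 11x + 15 = (14x + 6)·(x^3 + 3x + 12) + (7x^2 + 9x + 12). Hence a·b ≡ 7x^2 + 9x + 12 (mod f). (F_23[x]/(f) is a field with 23^3 = 12167 elements since f is irreducible of degree 3.)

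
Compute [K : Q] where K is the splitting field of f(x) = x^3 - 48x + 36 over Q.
[K : Q] = 6

By the rational root test, any rational root of the monic integer polynomial f(x) = x^3 - 48x + 36 must be an integer dividing the constant term 36, i.e. one of ±{1, 2, 3, 4, 6, 9, 12, 18, 36}. Evaluating: f(1) = -11, f(-1) = 83, f(2) = -52, f(-2) = 124, f(3) = -81, f(-3) = 153, f(4) = -92, f(-4) = 164, f(6) = -36, f(-6) = 108, f(9) = 333, f(-9) = -261, f(12) = 1188, f(-12) = -1116, f(18) = 5004, f(-18) = -4932, f(36) = 44964, f(-36) = -44892; none is 0, so f has no rational root and is therefore irreducible over Q (a cubic with no linear factor over a field is irreducible). For an irreducible cubic, the Galois group is A_3 or S_3 according as the discriminant disc(f) = -4a^3 - 27b^2 = -4·(-48)^3 - 27·(36)^2 = 407376 is or is not a square in Q. Here disc(f) = 407376 is not a perfect square in Q, so the Galois group of f over Q is not contained in A_3 and must be all of S_3. The splitting field has degree |S_3| = 6 over Q, so [K : Q] = 6.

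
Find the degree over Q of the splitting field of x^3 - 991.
[K : Q] = 6

The roots of x^3 - 991 are ∛991, ω∛991, ω^2∛991 where ω = e^(2πi/3) is a primitive cube root of unity, so K = Q(∛991, ω). Now [Q(∛991):Q] = 3 (since 991 is not a perfect cube, x^3 - 991 is irreducible) and [Q(ω):Q] = 2. Both 2 and 3 divide [K:Q], and [K:Q] ≤ 3·2 = 6, so [K:Q] = 6. (Equivalently: Q(∛991) ⊂ R but ω ∉ R, so [K : Q(∛991)] = 2.)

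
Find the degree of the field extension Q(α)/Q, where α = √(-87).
[Q(α):Q] = 2

[Q(α):Q] equals the degree of the minimal polynomial of α. Here α^2 = -87 and x^2 + 87 is irreducible (d = -87 is squarefree, ≠ 1, hence not a square), so deg(m_α) = 2. Thus [Q(α):Q] = 2.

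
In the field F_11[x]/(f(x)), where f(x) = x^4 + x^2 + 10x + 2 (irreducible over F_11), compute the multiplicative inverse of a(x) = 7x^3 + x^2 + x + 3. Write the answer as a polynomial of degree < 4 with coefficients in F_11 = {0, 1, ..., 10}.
a(x)^(-1) ≡ 2x^3 + 7x^2 + 7x + 4 (mod f(x))

Since f is irreducible over F_11, F_11[x]/(f) is a field and a(x) ≠ 0 has an inverse. Apply the extended Euclidean algorithm to f(x) and a(x) in F_11[x]: f(x) = (8x + 2)·a(x) + (2x^2 + 6x + 7);  a(x) = (9x + 1)·(2x^2 + 6x + 7) + (9x + 7);  (2x^2 + 6x + 7) = (10x + 10)·(9x + 7) + (3). The last nonzero remainder is the constant 3 = gcd(f, a) in F_11. Back-substituting through the division chain expresses 3 = s(x)·a(x) + t(x)·f(x) with s(x) ≡ 6x^3 + 10x^2 + 10x + 1 (mod f), so (6x^3 + 10x^2 + 10x + 1)·a(x) ≡ 3 (mod f). Multiplying by 3^(-1) ≡ 4 in F_11 gives a(x)^(-1) ≡ 4·(6x^3 + 10x^2 + 10x + 1) ≡ 2x^3 + 7x^2 + 7x + 4 (mod f). Check: (7x^3 + x^2 + x + 3)·(2x^3 + 7x^2 + 7x + 4) = 3x^6 + 7x^5 + 3x^4 + 4x^3 + 10x^2 + 3x + 1 ≡ 1 (mod x^4 + x^2 + 10x + 2).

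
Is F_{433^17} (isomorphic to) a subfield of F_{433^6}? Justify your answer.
No: F_{433^17} is not a subfield of F_{433^6}

F_{p^m} embeds in F_{p^n} iff m | n. Here 17 ∤ 6 (since 6 = 0·17 + 6 with remainder 6 ≠ 0), so F_{433^17} is not a subfield of F_{433^6}. Equivalently: if it were, the tower law would give 17 = [F_{433^17}:F_433] dividing [F_{433^6}:F_433] = 6, contradiction.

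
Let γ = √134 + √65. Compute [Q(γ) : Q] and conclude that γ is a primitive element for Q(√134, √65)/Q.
[Q(γ) : Q] = 4 (equivalently, Q(γ) = Q(√134, √65))

Obviously Q(γ) ⊆ Q(√134, √65), and [Q(√134, √65):Q] = 4 (since 134, 65 are distinct squarefree integers > 1 with 8710 not a perfect square). To show equality we compute the minimal polynomial of γ. From γ = √134 + √65: γ^2 = 134 + 2√(8710) + 65 = 199 + 2√(8710), so γ^2 - 199 = 2√(8710); squaring, (γ^2 - 199)^2 = 4·8710, i.e. γ^4 - 398γ^2 + 39601 - 34840 = 0, i.e. γ^4 - 398γ^2 + 4761 = 0. So γ is a root of x^4 - 398x^2 + 4761. This polynomial is irreducible over Q: it has no rational root (each ±√134 ± √65 is irrational), and any factorization into two quadratics over Q would force √(8710) ∈ Q (pairing opposite roots) or √134, √65 ∈ Q (other pairings), all impossible. Hence [Q(γ):Q] = 4 = [Q(√134, √65):Q], so Q(γ) = Q(√134, √65).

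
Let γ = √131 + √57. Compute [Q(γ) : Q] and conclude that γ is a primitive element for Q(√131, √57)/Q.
[Q(γ) : Q] = 4 (equivalently, Q(γ) = Q(√131, √57))

Obviously Q(γ) ⊆ Q(√131, √57), and [Q(√131, √57):Q] = 4 (since 131, 57 are distinct squarefree integers > 1 with 7467 not a perfect square). To show equality we compute the minimal polynomial of γ. From γ = √131 + √57: γ^2 = 131 + 2√(7467) + 57 = 188 + 2√(7467), so γ^2 - 188 = 2√(7467); squaring, (γ^2 - 188)^2 = 4·7467, i.e. γ^4 - 376γ^2 + 35344 - 29868 = 0, i.e. γ^4 - 376γ^2 + 5476 = 0. So γ is a root of x^4 - 376x^2 + 5476. This polynomial is irreducible over Q: it has no rational root (each ±√131 ± √57 is irrational), and any factorization into two quadratics over Q would force √(7467) ∈ Q (pairing opposite roots) or √131, √57 ∈ Q (other pairings), all impossible. Hence [Q(γ):Q] = 4 = [Q(√131, √57):Q], so Q(γ) = Q(√131, √57).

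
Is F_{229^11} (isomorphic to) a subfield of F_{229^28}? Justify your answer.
No: F_{229^11} is not a subfield of F_{229^28}

F_{p^m} embeds in F_{p^n} iff m | n. Here 11 ∤ 28 (since 28 = 2·11 + 6 with remainder 6 ≠ 0), so F_{229^11} is not a subfield of F_{229^28}. Equivalently: if it were, the tower law would give 11 = [F_{229^11}:F_229] dividing [F_{229^28}:F_229] = 28, contradiction.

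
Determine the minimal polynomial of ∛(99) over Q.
m_α(x) = x^3 - 99

α satisfies α^3 = 99, so x^3 - 99 annihilates α. By the rational root test, a rational root p/q (in lowest terms) of x^3 - 99 would satisfy p^3 = 99 q^3, forcing q = 1 and p^3 = 99; but 99 is not a perfect cube, contradiction. A monic cubic over Q with no rational root is irreducible (any nontrivial factorization would include a linear factor). Hence x^3 - 99 is the minimal polynomial of α, and in particular [Q(α):Q] = 3.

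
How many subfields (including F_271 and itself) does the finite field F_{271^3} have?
F_{271^3} has 2 subfields

The subfields of F_{p^n} are exactly the fields F_{p^d} for d | n (each is the fixed field of the unique index-d subgroup of Gal(F_{p^n}/F_p) ≅ Z/nZ). The divisors of n = 3 are {1, 3}, giving 2 subfields: F_{271^1}, F_{271^3}.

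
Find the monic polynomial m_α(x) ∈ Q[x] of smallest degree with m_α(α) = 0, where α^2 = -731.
m_α(x) = x^2 + 731

α satisfies α^2 + 731 = 0, so x^2 + 731 annihilates α. Since d = -731 is squarefree and ≠ 1, it is not a perfect square in Q, so x^2 + 731 has no rational root and is therefore irreducible over Q (a degree-2 polynomial over a field is irreducible iff it has no root). Hence m_α(x) = x^2 + 731.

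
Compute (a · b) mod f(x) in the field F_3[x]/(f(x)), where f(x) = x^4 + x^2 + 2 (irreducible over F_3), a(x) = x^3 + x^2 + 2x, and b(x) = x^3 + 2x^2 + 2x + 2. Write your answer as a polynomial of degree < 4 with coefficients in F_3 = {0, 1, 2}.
a · b ≡ 2x^3 + 2x^2 + x + 2 (mod f(x))

Multiply in F_3[x]: a(x)·b(x) = (x^3 + x^2 + 2x)·(x^3 + 2x^2 + 2x + 2) = x^6 + 2x^3 + x. This has degree ≥ 4, so divide by f(x) over F_3: x^6 + 2x^3 + x = (x^2 + 2)·(x^4 + x^2 + 2) + (2x^3 + 2x^2 + x + 2). Hence a·b ≡ 2x^3 + 2x^2 + x + 2 (mod f). (F_3[x]/(f) is a field with 3^4 = 81 elements since f is irreducible of degree 4.)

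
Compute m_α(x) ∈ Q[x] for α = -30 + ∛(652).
m_α(x) = x^3 + 90x^2 + 2700x + 26348

Set β = α + 30 = ∛(652), so β^3 = 652. Then (α + 30)^3 - 652 = 0, i.e. α is a root of g(x) = (x + 30)^3 - 652 = x^3 + 90x^2 + 2700x + 26348. Since g(x) = h(x + 30) where h(x) = x^3 - 652, and h is irreducible over Q (because 652 is not a perfect cube, so h has no rational root, and a monic cubic with no rational root is irreducible), g is also irreducible (irreducibility is preserved under the substitution x → x + 30). Hence m_α(x) = x^3 + 90x^2 + 2700x + 26348.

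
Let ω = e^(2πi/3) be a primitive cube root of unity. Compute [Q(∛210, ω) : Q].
[Q(∛210, ω) : Q] = 6

[Q(∛210):Q] = 3 (min poly x^3 - 210, irreducible since 210 is not a perfect cube). [Q(ω):Q] = 2 (min poly x^2 + x + 1). Since Q(∛210) ⊂ R and ω ∉ R, we have ω ∉ Q(∛210), so x^2 + x + 1 remains irreducible over Q(∛210) and [Q(∛210, ω) : Q(∛210)] = 2. By the tower law, [Q(∛210, ω) : Q] = 3 · 2 = 6. (In fact Q(∛210, ω) is the splitting field of x^3 - 210 over Q.)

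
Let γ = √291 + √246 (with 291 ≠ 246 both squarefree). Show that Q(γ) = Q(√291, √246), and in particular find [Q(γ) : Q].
[Q(γ) : Q] = 4 (equivalently, Q(γ) = Q(√291, √246))

Obviously Q(γ) ⊆ Q(√291, √246), and [Q(√291, √246):Q] = 4 (since 291, 246 are distinct squarefree integers > 1 with 71586 not a perfect square). To show equality we compute the minimal polynomial of γ. From γ = √291 + √246: γ^2 = 291 + 2√(71586) + 246 = 537 + 2√(71586), so γ^2 - 537 = 2√(71586); squaring, (γ^2 - 537)^2 = 4·71586, i.e. γ^4 - 1074γ^2 + 288369 - 286344 = 0, i.e. γ^4 - 1074γ^2 + 2025 = 0. So γ is a root of x^4 - 1074x^2 + 2025. This polynomial is irreducible over Q: it has no rational root (each ±√291 ± √246 is irrational), and any factorization into two quadratics over Q would force √(71586) ∈ Q (pairing opposite roots) or √291, √246 ∈ Q (other pairings), all impossible. Hence [Q(γ):Q] = 4 = [Q(√291, √246):Q], so Q(γ) = Q(√291, √246).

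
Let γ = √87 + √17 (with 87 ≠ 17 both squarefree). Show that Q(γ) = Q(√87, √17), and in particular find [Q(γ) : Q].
[Q(γ) : Q] = 4 (equivalently, Q(γ) = Q(√87, √17))

Obviously Q(γ) ⊆ Q(√87, √17), and [Q(√87, √17):Q] = 4 (since 87, 17 are distinct squarefree integers > 1 with 1479 not a perfect square). To show equality we compute the minimal polynomial of γ. From γ = √87 + √17: γ^2 = 87 + 2√(1479) + 17 = 104 + 2√(1479), so γ^2 - 104 = 2√(1479); squaring, (γ^2 - 104)^2 = 4·1479, i.e. γ^4 - 208γ^2 + 10816 - 5916 = 0, i.e. γ^4 - 208γ^2 + 4900 = 0. So γ is a root of x^4 - 208x^2 + 4900. This polynomial is irreducible over Q: it has no rational root (each ±√87 ± √17 is irrational), and any factorization into two quadratics over Q would force √(1479) ∈ Q (pairing opposite roots) or √87, √17 ∈ Q (other pairings), all impossible. Hence [Q(γ):Q] = 4 = [Q(√87, √17):Q], so Q(γ) = Q(√87, √17).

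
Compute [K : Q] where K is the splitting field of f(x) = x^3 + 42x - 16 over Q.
[K : Q] = 6

By the rational root test, any rational root of the monic integer polynomial f(x) = x^3 + 42x - 16 must be an integer dividing the constant term -16, i.e. one of ±{1, 2, 4, 8, 16}. Evaluating: f(1) = 27, f(-1) = -59, f(2) = 76, f(-2) = -108, f(4) = 216, f(-4) = -248, f(8) = 832, f(-8) = -864, f(16) = 4752, f(-16) = -4784; none is 0, so f has no rational root and is therefore irreducible over Q (a cubic with no linear factor over a field is irreducible). For an irreducible cubic, the Galois group is A_3 or S_3 according as the discriminant disc(f) = -4a^3 - 27b^2 = -4·(42)^3 - 27·(-16)^2 = -303264 is or is not a square in Q. Here disc(f) = -303264 is not a perfect square in Q, so the Galois group of f over Q is not contained in A_3 and must be all of S_3. The splitting field has degree |S_3| = 6 over Q, so [K : Q] = 6.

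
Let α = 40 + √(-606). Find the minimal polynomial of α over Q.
m_α(x) = x^2 - 80x + 2206

From α - 40 = √(-606), squaring gives (α - 40)^2 = -606, i.e. α^2 - 80α + 1600 = -606, so α^2 - 80α + 2206 = 0. The discriminant of x^2 - 80x + 2206 is (-80)^2 - 4·(2206) = 6400 - 8824 = -2424, and 4·(-606) is not a perfect square in Q since -606 is squarefree and ≠ 1. Hence x^2 - 80x + 2206 is irreducible over Q and is the minimal polynomial of α.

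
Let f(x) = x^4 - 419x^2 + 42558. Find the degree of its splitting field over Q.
[K : Q] = 4

Solving the quadratic in x^2: x^2 = (419 ± √(419^2 - 4·42558))/2 = (419 ± √5329)/2 = (419 ± 73)/2, giving x^2 = 173 or x^2 = 246. So f(x) = (x^2 - 173)(x^2 - 246) and the roots of f are ±√173, ±√246. Hence the splitting field is K = Q(√173, √246). Since 173 and 246 are distinct squarefree integers > 1, their product 42558 is not a perfect square, so √246 ∉ Q(√173). By the tower law [K:Q] = [Q(√173,√246):Q(√173)] · [Q(√173):Q] = 2 · 2 = 4.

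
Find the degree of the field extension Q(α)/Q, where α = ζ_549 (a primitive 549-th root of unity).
[Q(α):Q] = 360

The minimal polynomial of ζ_549 over Q is the 549-th cyclotomic polynomial Φ_549(x), which is irreducible over Q and has degree φ(549) = 360. Hence [Q(α):Q] = φ(549) = 360.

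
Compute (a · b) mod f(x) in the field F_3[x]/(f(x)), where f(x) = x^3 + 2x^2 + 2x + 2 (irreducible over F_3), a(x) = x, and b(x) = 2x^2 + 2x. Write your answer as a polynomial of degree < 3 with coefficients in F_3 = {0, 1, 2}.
a · b ≡ x^2 + 2x + 2 (mod f(x))

Multiply in F_3[x]: a(x)·b(x) = (x)·(2x^2 + 2x) = 2x^3 + 2x^2. This has degree ≥ 3, so divide by f(x) over F_3: 2x^3 + 2x^2 = (2)·(x^3 + 2x^2 + 2x + 2) + (x^2 + 2x + 2). Hence a·b ≡ x^2 + 2x + 2 (mod f). (F_3[x]/(f) is a field with 3^3 = 27 elements since f is irreducible of degree 3.)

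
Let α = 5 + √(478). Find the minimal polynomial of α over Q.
m_α(x) = x^2 - 10x - 453

From α - 5 = √(478), squaring gives (α - 5)^2 = 478, i.e. α^2 - 10α + 25 = 478, so α^2 - 10α - 453 = 0. The discriminant of x^2 - 10x - 453 is (-10)^2 - 4·(-453) = 100 + 1812 = 1912, and 4·(478) is not a perfect square in Q since 478 is squarefree and ≠ 1. Hence x^2 - 10x - 453 is irreducible over Q and is the minimal polynomial of α.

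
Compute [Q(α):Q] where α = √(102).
[Q(α):Q] = 2

[Q(α):Q] equals the degree of the minimal polynomial of α. Here α^2 = 102 and x^2 - 102 is irreducible (d = 102 is squarefree, ≠ 1, hence not a square), so deg(m_α) = 2. Thus [Q(α):Q] = 2.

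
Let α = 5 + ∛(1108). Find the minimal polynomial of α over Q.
m_α(x) = x^3 - 15x^2 + 75x - 1233

Set β = α - 5 = ∛(1108), so β^3 = 1108. Then (α - 5)^3 - 1108 = 0, i.e. α is a root of g(x) = (x - 5)^3 - 1108 = x^3 - 15x^2 + 75x - 1233. Since g(x) = h(x - 5) where h(x) = x^3 - 1108, and h is irreducible over Q (because 1108 is not a perfect cube, so h has no rational root, and a monic cubic with no rational root is irreducible), g is also irreducible (irreducibility is preserved under the substitution x → x - 5). Hence m_α(x) = x^3 - 15x^2 + 75x - 1233.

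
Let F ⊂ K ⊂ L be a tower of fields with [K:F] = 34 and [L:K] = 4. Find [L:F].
[L:F] = 136

The tower law says that for any tower of field extensions F ⊂ K ⊂ L with finite degrees, [L:F] = [L:K] · [K:F]. Here this gives [L:F] = 4 · 34 = 136.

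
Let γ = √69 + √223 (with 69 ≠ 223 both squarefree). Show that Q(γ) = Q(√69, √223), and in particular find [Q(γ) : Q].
[Q(γ) : Q] = 4 (equivalently, Q(γ) = Q(√69, √223))

Obviously Q(γ) ⊆ Q(√69, √223), and [Q(√69, √223):Q] = 4 (since 69, 223 are distinct squarefree integers > 1 with 15387 not a perfect square). To show equality we compute the minimal polynomial of γ. From γ = √69 + √223: γ^2 = 69 + 2√(15387) + 223 = 292 + 2√(15387), so γ^2 - 292 = 2√(15387); squaring, (γ^2 - 292)^2 = 4·15387, i.e. γ^4 - 584γ^2 + 85264 - 61548 = 0, i.e. γ^4 - 584γ^2 + 23716 = 0. So γ is a root of x^4 - 584x^2 + 23716. This polynomial is irreducible over Q: it has no rational root (each ±√69 ± √223 is irrational), and any factorization into two quadratics over Q would force √(15387) ∈ Q (pairing opposite roots) or √69, √223 ∈ Q (other pairings), all impossible. Hence [Q(γ):Q] = 4 = [Q(√69, √223):Q], so Q(γ) = Q(√69, √223).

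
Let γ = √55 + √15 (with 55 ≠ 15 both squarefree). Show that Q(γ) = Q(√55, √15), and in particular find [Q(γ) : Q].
[Q(γ) : Q] = 4 (equivalently, Q(γ) = Q(√55, √15))

Obviously Q(γ) ⊆ Q(√55, √15), and [Q(√55, √15):Q] = 4 (since 55, 15 are distinct squarefree integers > 1 with 825 not a perfect square). To show equality we compute the minimal polynomial of γ. From γ = √55 + √15: γ^2 = 55 + 2√(825) + 15 = 70 + 2√(825), so γ^2 - 70 = 2√(825); squaring, (γ^2 - 70)^2 = 4·825, i.e. γ^4 - 140γ^2 + 4900 - 3300 = 0, i.e. γ^4 - 140γ^2 + 1600 = 0. So γ is a root of x^4 - 140x^2 + 1600. This polynomial is irreducible over Q: it has no rational root (each ±√55 ± √15 is irrational), and any factorization into two quadratics over Q would force √(825) ∈ Q (pairing opposite roots) or √55, √15 ∈ Q (other pairings), all impossible. Hence [Q(γ):Q] = 4 = [Q(√55, √15):Q], so Q(γ) = Q(√55, √15).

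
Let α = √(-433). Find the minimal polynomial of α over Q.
m_α(x) = x^2 + 433

α satisfies α^2 + 433 = 0, so x^2 + 433 annihilates α. Since d = -433 is squarefree and ≠ 1, it is not a perfect square in Q, so x^2 + 433 has no rational root and is therefore irreducible over Q (a degree-2 polynomial over a field is irreducible iff it has no root). Hence m_α(x) = x^2 + 433.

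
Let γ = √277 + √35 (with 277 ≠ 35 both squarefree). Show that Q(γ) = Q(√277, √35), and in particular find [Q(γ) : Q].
[Q(γ) : Q] = 4 (equivalently, Q(γ) = Q(√277, √35))

Obviously Q(γ) ⊆ Q(√277, √35), and [Q(√277, √35):Q] = 4 (since 277, 35 are distinct squarefree integers > 1 with 9695 not a perfect square). To show equality we compute the minimal polynomial of γ. From γ = √277 + √35: γ^2 = 277 + 2√(9695) + 35 = 312 + 2√(9695), so γ^2 - 312 = 2√(9695); squaring, (γ^2 - 312)^2 = 4·9695, i.e. γ^4 - 624γ^2 + 97344 - 38780 = 0, i.e. γ^4 - 624γ^2 + 58564 = 0. So γ is a root of x^4 - 624x^2 + 58564. This polynomial is irreducible over Q: it has no rational root (each ±√277 ± √35 is irrational), and any factorization into two quadratics over Q would force √(9695) ∈ Q (pairing opposite roots) or √277, √35 ∈ Q (other pairings), all impossible. Hence [Q(γ):Q] = 4 = [Q(√277, √35):Q], so Q(γ) = Q(√277, √35).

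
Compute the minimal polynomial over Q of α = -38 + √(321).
m_α(x) = x^2 + 76x + 1123

From α + 38 = √(321), squaring gives (α + 38)^2 = 321, i.e. α^2 + 76α + 1444 = 321, so α^2 + 76α + 1123 = 0. The discriminant of x^2 + 76x + 1123 is (76)^2 - 4·(1123) = 5776 - 4492 = 1284, and 4·(321) is not a perfect square in Q since 321 is squarefree and ≠ 1. Hence x^2 + 76x + 1123 is irreducible over Q and is the minimal polynomial of α.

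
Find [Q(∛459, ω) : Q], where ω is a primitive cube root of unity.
[Q(∛459, ω) : Q] = 6

[Q(∛459):Q] = 3 (min poly x^3 - 459, irreducible since 459 is not a perfect cube). [Q(ω):Q] = 2 (min poly x^2 + x + 1). Since Q(∛459) ⊂ R and ω ∉ R, we have ω ∉ Q(∛459), so x^2 + x + 1 remains irreducible over Q(∛459) and [Q(∛459, ω) : Q(∛459)] = 2. By the tower law, [Q(∛459, ω) : Q] = 3 · 2 = 6. (In fact Q(∛459, ω) is the splitting field of x^3 - 459 over Q.)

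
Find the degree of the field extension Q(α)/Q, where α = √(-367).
[Q(α):Q] = 2

[Q(α):Q] equals the degree of the minimal polynomial of α. Here α^2 = -367 and x^2 + 367 is irreducible (d = -367 is squarefree, ≠ 1, hence not a square), so deg(m_α) = 2. Thus [Q(α):Q] = 2.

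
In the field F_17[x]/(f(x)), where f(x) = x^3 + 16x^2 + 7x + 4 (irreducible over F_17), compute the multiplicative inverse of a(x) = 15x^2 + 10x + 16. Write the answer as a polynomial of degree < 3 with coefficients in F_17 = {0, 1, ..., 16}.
a(x)^(-1) ≡ 7x^2 + 13x + 15 (mod f(x))

Since f is irreducible over F_17, F_17[x]/(f) is a field and a(x) ≠ 0 has an inverse. Apply the extended Euclidean algorithm to f(x) and a(x) in F_17[x]: f(x) = (8x + 15)·a(x) + (x + 2);  a(x) = (15x + 14)·(x + 2) + (5). The last nonzero remainder is the constant 5 = gcd(f, a) in F_17. Back-substituting through the division chain expresses 5 = s(x)·a(x) + t(x)·f(x) with s(x) ≡ x^2 + 14x + 7 (mod f), so (x^2 + 14x + 7)·a(x) ≡ 5 (mod f). Multiplying by 5^(-1) ≡ 7 in F_17 gives a(x)^(-1) ≡ 7·(x^2 + 14x + 7) ≡ 7x^2 + 13x + 15 (mod f). Check: (15x^2 + 10x + 16)·(7x^2 + 13x + 15) = 3x^4 + 10x^3 + 8x^2 + x + 2 ≡ 1 (mod x^3 + 16x^2 + 7x + 4).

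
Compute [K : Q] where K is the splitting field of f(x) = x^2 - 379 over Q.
[K : Q] = 2

f(x) = x^2 - 379 factors as (x - √379)(x + √379). The splitting field is K = Q(√379). Since 379 is squarefree and > 1, it is not a perfect square, so x^2 - 379 is irreducible over Q and [Q(√379) : Q] = 2. Hence [K : Q] = 2.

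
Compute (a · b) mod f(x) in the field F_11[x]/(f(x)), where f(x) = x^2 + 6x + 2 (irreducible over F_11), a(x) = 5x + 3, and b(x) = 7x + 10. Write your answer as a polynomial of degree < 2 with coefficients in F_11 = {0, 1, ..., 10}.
a · b ≡ 4x + 4 (mod f(x))

Multiply in F_11[x]: a(x)·b(x) = (5x + 3)·(7x + 10) = 2x^2 + 5x + 8. This has degree ≥ 2, so divide by f(x) over F_11: 2x^2 + 5x + 8 = (2)·(x^2 + 6x + 2) + (4x + 4). Hence a·b ≡ 4x + 4 (mod f). (F_11[x]/(f) is a field with 11^2 = 121 elements since f is irreducible of degree 2.)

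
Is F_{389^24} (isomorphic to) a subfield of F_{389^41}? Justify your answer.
No: F_{389^24} is not a subfield of F_{389^41}

F_{p^m} embeds in F_{p^n} iff m | n. Here 24 ∤ 41 (since 41 = 1·24 + 17 with remainder 17 ≠ 0), so F_{389^24} is not a subfield of F_{389^41}. Equivalently: if it were, the tower law would give 24 = [F_{389^24}:F_389] dividing [F_{389^41}:F_389] = 41, contradiction.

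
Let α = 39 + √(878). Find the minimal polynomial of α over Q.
m_α(x) = x^2 - 78x + 643

From α - 39 = √(878), squaring gives (α - 39)^2 = 878, i.e. α^2 - 78α + 1521 = 878, so α^2 - 78α + 643 = 0. The discriminant of x^2 - 78x + 643 is (-78)^2 - 4·(643) = 6084 - 2572 = 3512, and 4·(878) is not a perfect square in Q since 878 is squarefree and ≠ 1. Hence x^2 - 78x + 643 is irreducible over Q and is the minimal polynomial of α.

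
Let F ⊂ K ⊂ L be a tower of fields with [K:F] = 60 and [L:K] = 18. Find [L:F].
[L:F] = 1080

The tower law says that for any tower of field extensions F ⊂ K ⊂ L with finite degrees, [L:F] = [L:K] · [K:F]. Here this gives [L:F] = 18 · 60 = 1080.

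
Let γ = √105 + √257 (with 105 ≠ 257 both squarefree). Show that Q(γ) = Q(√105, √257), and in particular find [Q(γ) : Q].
[Q(γ) : Q] = 4 (equivalently, Q(γ) = Q(√105, √257))

Obviously Q(γ) ⊆ Q(√105, √257), and [Q(√105, √257):Q] = 4 (since 105, 257 are distinct squarefree integers > 1 with 26985 not a perfect square). To show equality we compute the minimal polynomial of γ. From γ = √105 + √257: γ^2 = 105 + 2√(26985) + 257 = 362 + 2√(26985), so γ^2 - 362 = 2√(26985); squaring, (γ^2 - 362)^2 = 4·26985, i.e. γ^4 - 724γ^2 + 131044 - 107940 = 0, i.e. γ^4 - 724γ^2 + 23104 = 0. So γ is a root of x^4 - 724x^2 + 23104. This polynomial is irreducible over Q: it has no rational root (each ±√105 ± √257 is irrational), and any factorization into two quadratics over Q would force √(26985) ∈ Q (pairing opposite roots) or √105, √257 ∈ Q (other pairings), all impossible. Hence [Q(γ):Q] = 4 = [Q(√105, √257):Q], so Q(γ) = Q(√105, √257).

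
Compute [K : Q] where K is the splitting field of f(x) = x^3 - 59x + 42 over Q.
[K : Q] = 6

By the rational root test, any rational root of the monic integer polynomial f(x) = x^3 - 59x + 42 must be an integer dividing the constant term 42, i.e. one of ±{1, 2, 3, 6, 7, 14, 21, 42}. Evaluating: f(1) = -16, f(-1) = 100, f(2) = -68, f(-2) = 152, f(3) = -108, f(-3) = 192, f(6) = -96, f(-6) = 180, f(7) = -28, f(-7) = 112, f(14) = 1960, f(-14) = -1876, f(21) = 8064, f(-21) = -7980, f(42) = 71652, f(-42) = -71568; none is 0, so f has no rational root and is therefore irreducible over Q (a cubic with no linear factor over a field is irreducible). For an irreducible cubic, the Galois group is A_3 or S_3 according as the discriminant disc(f) = -4a^3 - 27b^2 = -4·(-59)^3 - 27·(42)^2 = 773888 is or is not a square in Q. Here disc(f) = 773888 is not a perfect square in Q, so the Galois group of f over Q is not contained in A_3 and must be all of S_3. The splitting field has degree |S_3| = 6 over Q, so [K : Q] = 6.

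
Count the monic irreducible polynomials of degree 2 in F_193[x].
There are 18528 monic irreducible polynomials of degree 2 over F_193

Each element of F_{193^2} that lies in no proper subfield is a root of exactly one monic irreducible of degree 2 over F_193, and each such polynomial has 2 distinct roots in F_{193^2}. By Möbius inversion the count is N_193(2) = (1/2) Σ_{d|2} μ(2/d) · 193^d = (1/2)(μ(2)·193^1 + μ(1)·193^2) = 37056/2 = 18528.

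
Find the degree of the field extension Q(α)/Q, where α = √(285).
[Q(α):Q] = 2

[Q(α):Q] equals the degree of the minimal polynomial of α. Here α^2 = 285 and x^2 - 285 is irreducible (d = 285 is squarefree, ≠ 1, hence not a square), so deg(m_α) = 2. Thus [Q(α):Q] = 2.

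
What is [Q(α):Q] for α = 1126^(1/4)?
[Q(α):Q] = 4

α is a root of x^4 - 1126. By Eisenstein's criterion at the prime p = 2 (which divides the constant term 1126 but p^2 = 4 does not, since 1126 is squarefree), x^4 - 1126 is irreducible over Q. Hence [Q(α):Q] = 4.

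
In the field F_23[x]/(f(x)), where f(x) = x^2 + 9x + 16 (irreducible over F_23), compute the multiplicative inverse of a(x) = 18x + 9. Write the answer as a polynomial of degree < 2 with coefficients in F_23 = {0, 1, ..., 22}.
a(x)^(-1) ≡ 10x + 16 (mod f(x))

Since f is irreducible over F_23, F_23[x]/(f) is a field and a(x) ≠ 0 has an inverse. Apply the extended Euclidean algorithm to f(x) and a(x) in F_23[x]: f(x) = (9x + 19)·a(x) + (6). The last nonzero remainder is the constant 6 = gcd(f, a) in F_23. Back-substituting through the division chain expresses 6 = s(x)·a(x) + t(x)·f(x) with s(x) ≡ 14x + 4 (mod f), so (14x + 4)·a(x) ≡ 6 (mod f). Multiplying by 6^(-1) ≡ 4 in F_23 gives a(x)^(-1) ≡ 4·(14x + 4) ≡ 10x + 16 (mod f). Check: (18x + 9)·(10x + 16) = 19x^2 + 10x + 6 ≡ 1 (mod x^2 + 9x + 16).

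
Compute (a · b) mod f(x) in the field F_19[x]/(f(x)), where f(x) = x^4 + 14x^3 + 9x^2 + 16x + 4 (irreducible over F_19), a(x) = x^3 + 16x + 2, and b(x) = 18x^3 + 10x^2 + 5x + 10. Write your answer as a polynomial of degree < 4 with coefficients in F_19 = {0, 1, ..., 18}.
a · b ≡ 7x^3 + 7x^2 + 10x + 4 (mod f(x))

Multiply in F_19[x]: a(x)·b(x) = (x^3 + 16x + 2)·(18x^3 + 10x^2 + 5x + 10) = 18x^6 + 10x^5 + 8x^4 + 16x^3 + 5x^2 + 18x + 1. This has degree ≥ 4, so divide by f(x) over F_19: 18x^6 + 10x^5 + 8x^4 + 16x^3 + 5x^2 + 18x + 1 = (18x^2 + 5x + 4)·(x^4 + 14x^3 + 9x^2 + 16x + 4) + (7x^3 + 7x^2 + 10x + 4). Hence a·b ≡ 7x^3 + 7x^2 + 10x + 4 (mod f). (F_19[x]/(f) is a field with 19^4 = 130321 elements since f is irreducible of degree 4.)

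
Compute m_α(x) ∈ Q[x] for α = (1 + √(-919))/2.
m_α(x) = x^2 - x + 230

From 2α - 1 = √(-919), squaring gives (2α - 1)^2 = -919, i.e. 4α^2 - 4α + 1 = -919, so α^2 - α + (1 + 919)/4 = 0. Since -919 ≡ 1 (mod 4), (1 + 919)/4 = 230 ∈ Z. The polynomial x^2 - x + 230 has discriminant 1 - 4·(230) = -919, which is not a perfect square in Q (d = -919 is squarefree and ≠ 1), so x^2 - x + 230 is irreducible over Q. It is the minimal polynomial of α.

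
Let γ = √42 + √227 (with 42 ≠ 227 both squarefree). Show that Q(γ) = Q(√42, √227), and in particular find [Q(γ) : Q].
[Q(γ) : Q] = 4 (equivalently, Q(γ) = Q(√42, √227))

Obviously Q(γ) ⊆ Q(√42, √227), and [Q(√42, √227):Q] = 4 (since 42, 227 are distinct squarefree integers > 1 with 9534 not a perfect square). To show equality we compute the minimal polynomial of γ. From γ = √42 + √227: γ^2 = 42 + 2√(9534) + 227 = 269 + 2√(9534), so γ^2 - 269 = 2√(9534); squaring, (γ^2 - 269)^2 = 4·9534, i.e. γ^4 - 538γ^2 + 72361 - 38136 = 0, i.e. γ^4 - 538γ^2 + 34225 = 0. So γ is a root of x^4 - 538x^2 + 34225. This polynomial is irreducible over Q: it has no rational root (each ±√42 ± √227 is irrational), and any factorization into two quadratics over Q would force √(9534) ∈ Q (pairing opposite roots) or √42, √227 ∈ Q (other pairings), all impossible. Hence [Q(γ):Q] = 4 = [Q(√42, √227):Q], so Q(γ) = Q(√42, √227).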